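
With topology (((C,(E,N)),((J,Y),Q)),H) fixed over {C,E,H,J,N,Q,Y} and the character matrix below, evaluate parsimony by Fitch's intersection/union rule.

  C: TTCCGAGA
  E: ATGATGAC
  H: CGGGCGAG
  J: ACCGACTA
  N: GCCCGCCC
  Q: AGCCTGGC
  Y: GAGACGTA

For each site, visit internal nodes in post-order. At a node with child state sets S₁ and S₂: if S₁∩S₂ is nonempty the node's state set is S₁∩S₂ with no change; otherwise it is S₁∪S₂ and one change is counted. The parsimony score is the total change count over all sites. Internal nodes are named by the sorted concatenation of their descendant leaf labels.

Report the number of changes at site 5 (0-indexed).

3

[col 0] EN: children E:{A}, N:{G} ∪→ {A,G}; cost 1
[col 0] CEN: children C:{T}, EN:{A,G} ∪→ {A,G,T}; cost 1
[col 0] JY: children J:{A}, Y:{G} ∪→ {A,G}; cost 1
[col 0] JQY: children JY:{A,G}, Q:{A} ∩→ {A}; cost 0
[col 0] CEJNQY: children CEN:{A,G,T}, JQY:{A} ∩→ {A}; cost 0
[col 0] CEHJNQY: children CEJNQY:{A}, H:{C} ∪→ {A,C}; cost 1
[col 1] EN: children E:{T}, N:{C} ∪→ {C,T}; cost 1
[col 1] CEN: children C:{T}, EN:{C,T} ∩→ {T}; cost 0
[col 1] JY: children J:{C}, Y:{A} ∪→ {A,C}; cost 1
[col 1] JQY: children JY:{A,C}, Q:{G} ∪→ {A,C,G}; cost 1
[col 1] CEJNQY: children CEN:{T}, JQY:{A,C,G} ∪→ {A,C,G,T}; cost 1
[col 1] CEHJNQY: children CEJNQY:{A,C,G,T}, H:{G} ∩→ {G}; cost 0
[col 2] EN: children E:{G}, N:{C} ∪→ {C,G}; cost 1
[col 2] CEN: children C:{C}, EN:{C,G} ∩→ {C}; cost 0
[col 2] JY: children J:{C}, Y:{G} ∪→ {C,G}; cost 1
[col 2] JQY: children JY:{C,G}, Q:{C} ∩→ {C}; cost 0
[col 2] CEJNQY: children CEN:{C}, JQY:{C} ∩→ {C}; cost 0
[col 2] CEHJNQY: children CEJNQY:{C}, H:{G} ∪→ {C,G}; cost 1
[col 3] EN: children E:{A}, N:{C} ∪→ {A,C}; cost 1
[col 3] CEN: children C:{C}, EN:{A,C} ∩→ {C}; cost 0
[col 3] JY: children J:{G}, Y:{A} ∪→ {A,G}; cost 1
[col 3] JQY: children JY:{A,G}, Q:{C} ∪→ {A,C,G}; cost 1
[col 3] CEJNQY: children CEN:{C}, JQY:{A,C,G} ∩→ {C}; cost 0
[col 3] CEHJNQY: children CEJNQY:{C}, H:{G} ∪→ {C,G}; cost 1
[col 4] EN: children E:{T}, N:{G} ∪→ {G,T}; cost 1
[col 4] CEN: children C:{G}, EN:{G,T} ∩→ {G}; cost 0
[col 4] JY: children J:{A}, Y:{C} ∪→ {A,C}; cost 1
[col 4] JQY: children JY:{A,C}, Q:{T} ∪→ {A,C,T}; cost 1
[col 4] CEJNQY: children CEN:{G}, JQY:{A,C,T} ∪→ {A,C,G,T}; cost 1
[col 4] CEHJNQY: children CEJNQY:{A,C,G,T}, H:{C} ∩→ {C}; cost 0
[col 5] EN: children E:{G}, N:{C} ∪→ {C,G}; cost 1
[col 5] CEN: children C:{A}, EN:{C,G} ∪→ {A,C,G}; cost 1
[col 5] JY: children J:{C}, Y:{G} ∪→ {C,G}; cost 1
[col 5] JQY: children JY:{C,G}, Q:{G} ∩→ {G}; cost 0
[col 5] CEJNQY: children CEN:{A,C,G}, JQY:{G} ∩→ {G}; cost 0
[col 5] CEHJNQY: children CEJNQY:{G}, H:{G} ∩→ {G}; cost 0
[col 6] EN: children E:{A}, N:{C} ∪→ {A,C}; cost 1
[col 6] CEN: children C:{G}, EN:{A,C} ∪→ {A,C,G}; cost 1
[col 6] JY: children J:{T}, Y:{T} ∩→ {T}; cost 0
[col 6] JQY: children JY:{T}, Q:{G} ∪→ {G,T}; cost 1
[col 6] CEJNQY: children CEN:{A,C,G}, JQY:{G,T} ∩→ {G}; cost 0
[col 6] CEHJNQY: children CEJNQY:{G}, H:{A} ∪→ {A,G}; cost 1
[col 7] EN: children E:{C}, N:{C} ∩→ {C}; cost 0
[col 7] CEN: children C:{A}, EN:{C} ∪→ {A,C}; cost 1
[col 7] JY: children J:{A}, Y:{A} ∩→ {A}; cost 0
[col 7] JQY: children JY:{A}, Q:{C} ∪→ {A,C}; cost 1
[col 7] CEJNQY: children CEN:{A,C}, JQY:{A,C} ∩→ {A,C}; cost 0
[col 7] CEHJNQY: children CEJNQY:{A,C}, H:{G} ∪→ {A,C,G}; cost 1
per-site changes: [4, 4, 3, 4, 4, 3, 4, 3]; total = 29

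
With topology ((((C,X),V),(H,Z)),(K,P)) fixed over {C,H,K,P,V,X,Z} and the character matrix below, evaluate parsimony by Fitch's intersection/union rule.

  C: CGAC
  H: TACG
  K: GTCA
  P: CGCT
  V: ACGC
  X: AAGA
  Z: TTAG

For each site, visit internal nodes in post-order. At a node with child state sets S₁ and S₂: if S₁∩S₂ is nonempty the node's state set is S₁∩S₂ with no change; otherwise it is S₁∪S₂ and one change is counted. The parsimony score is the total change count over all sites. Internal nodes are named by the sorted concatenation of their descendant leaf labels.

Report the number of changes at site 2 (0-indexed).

3

CX@0: {C} ∪ {A} = {A,C} (union, +1)
CVX@0: {A,C} ∩ {A} = {A} (intersection, +0)
HZ@0: {T} ∩ {T} = {T} (intersection, +0)
CHVXZ@0: {A} ∪ {T} = {A,T} (union, +1)
KP@0: {G} ∪ {C} = {C,G} (union, +1)
CHKPVXZ@0: {A,T} ∪ {C,G} = {A,C,G,T} (union, +1)
CX@1: {G} ∪ {A} = {A,G} (union, +1)
CVX@1: {A,G} ∪ {C} = {A,C,G} (union, +1)
HZ@1: {A} ∪ {T} = {A,T} (union, +1)
CHVXZ@1: {A,C,G} ∩ {A,T} = {A} (intersection, +0)
KP@1: {T} ∪ {G} = {G,T} (union, +1)
CHKPVXZ@1: {A} ∪ {G,T} = {A,G,T} (union, +1)
CX@2: {A} ∪ {G} = {A,G} (union, +1)
CVX@2: {A,G} ∩ {G} = {G} (intersection, +0)
HZ@2: {C} ∪ {A} = {A,C} (union, +1)
CHVXZ@2: {G} ∪ {A,C} = {A,C,G} (union, +1)
KP@2: {C} ∩ {C} = {C} (intersection, +0)
CHKPVXZ@2: {A,C,G} ∩ {C} = {C} (intersection, +0)
CX@3: {C} ∪ {A} = {A,C} (union, +1)
CVX@3: {A,C} ∩ {C} = {C} (intersection, +0)
HZ@3: {G} ∩ {G} = {G} (intersection, +0)
CHVXZ@3: {C} ∪ {G} = {C,G} (union, +1)
KP@3: {A} ∪ {T} = {A,T} (union, +1)
CHKPVXZ@3: {C,G} ∪ {A,T} = {A,C,G,T} (union, +1)
per-site changes: [4, 5, 3, 4]; total = 16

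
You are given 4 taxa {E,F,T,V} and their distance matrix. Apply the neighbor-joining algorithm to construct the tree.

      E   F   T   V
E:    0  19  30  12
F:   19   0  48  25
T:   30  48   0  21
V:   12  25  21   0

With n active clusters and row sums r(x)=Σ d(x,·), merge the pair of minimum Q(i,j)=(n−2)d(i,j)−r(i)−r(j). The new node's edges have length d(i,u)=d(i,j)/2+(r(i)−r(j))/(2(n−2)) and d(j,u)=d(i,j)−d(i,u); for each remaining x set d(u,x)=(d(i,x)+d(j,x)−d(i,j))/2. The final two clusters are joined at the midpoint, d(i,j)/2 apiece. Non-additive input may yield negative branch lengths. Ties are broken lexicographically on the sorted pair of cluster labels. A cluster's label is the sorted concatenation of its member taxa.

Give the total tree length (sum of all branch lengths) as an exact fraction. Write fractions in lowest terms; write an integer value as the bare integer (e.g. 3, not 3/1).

1. join E+F (d=19, Q=-115) ⇒ EF; edges |E|=7/4, |F|=69/4
  updated: d(EF,T)=59/2, d(EF,V)=9
2. join EF+T (d=59/2, Q=-119/2) ⇒ EFT; edges |EF|=35/4, |T|=83/4
  updated: d(EFT,V)=1/4
3. join EFT+V (d=1/4) ⇒ EFTV; edges |EFT|=1/8, |V|=1/8
final tree: (((E:7/4,F:69/4):35/4,T:83/4):1/8,V:1/8)
total length: 195/4

195/4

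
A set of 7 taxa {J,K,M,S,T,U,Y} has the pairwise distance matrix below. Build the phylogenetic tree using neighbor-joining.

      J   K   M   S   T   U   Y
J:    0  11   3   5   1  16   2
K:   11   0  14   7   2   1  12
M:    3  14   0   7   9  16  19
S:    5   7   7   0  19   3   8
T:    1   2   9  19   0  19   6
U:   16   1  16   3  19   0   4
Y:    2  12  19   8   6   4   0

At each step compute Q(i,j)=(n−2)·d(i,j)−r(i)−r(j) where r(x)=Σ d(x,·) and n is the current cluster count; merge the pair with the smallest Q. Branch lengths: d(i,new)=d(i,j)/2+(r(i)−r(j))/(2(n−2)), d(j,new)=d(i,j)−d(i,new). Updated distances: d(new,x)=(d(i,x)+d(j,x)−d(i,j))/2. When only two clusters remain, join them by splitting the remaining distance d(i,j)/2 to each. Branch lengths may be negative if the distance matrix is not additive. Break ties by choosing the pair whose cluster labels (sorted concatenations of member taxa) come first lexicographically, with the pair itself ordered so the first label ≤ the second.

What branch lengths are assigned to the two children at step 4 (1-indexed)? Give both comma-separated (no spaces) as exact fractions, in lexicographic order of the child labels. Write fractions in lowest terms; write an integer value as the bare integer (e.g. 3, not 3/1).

-91/32,187/32

1. join K+U (d=1, Q=-101) ⇒ KU; edges |K|=-7/10, |U|=17/10
  updated: d(J,KU)=13, d(KU,M)=29/2, d(KU,S)=9/2, d(KU,T)=10, d(KU,Y)=15/2
2. join KU+S (d=9/2, Q=-75) ⇒ KSU; edges |KU|=3, |S|=3/2
  updated: d(J,KSU)=27/4, d(KSU,M)=17/2, d(KSU,T)=49/4, d(KSU,Y)=11/2
3. join KSU+Y (d=11/2, Q=-49) ⇒ KSUY; edges |KSU|=17/6, |Y|=8/3
  updated: d(J,KSUY)=13/8, d(KSUY,M)=11, d(KSUY,T)=51/8
4. join J+M (d=3, Q=-181/8) ⇒ JM; edges |J|=-91/32, |M|=187/32
  updated: d(JM,KSUY)=77/16, d(JM,T)=7/2
5. join JM+KSUY (d=77/16, Q=-235/16) ⇒ JKMSUY; edges |JM|=31/32, |KSUY|=123/32
  updated: d(JKMSUY,T)=81/32
6. join JKMSUY+T (d=81/32) ⇒ JKMSTUY; edges |JKMSUY|=81/64, |T|=81/64
final tree: (((J:-91/32,M:187/32):31/32,(((K:-7/10,U:17/10):3,S:3/2):17/6,Y:8/3):123/32):81/64,T:81/64)
total length: 683/32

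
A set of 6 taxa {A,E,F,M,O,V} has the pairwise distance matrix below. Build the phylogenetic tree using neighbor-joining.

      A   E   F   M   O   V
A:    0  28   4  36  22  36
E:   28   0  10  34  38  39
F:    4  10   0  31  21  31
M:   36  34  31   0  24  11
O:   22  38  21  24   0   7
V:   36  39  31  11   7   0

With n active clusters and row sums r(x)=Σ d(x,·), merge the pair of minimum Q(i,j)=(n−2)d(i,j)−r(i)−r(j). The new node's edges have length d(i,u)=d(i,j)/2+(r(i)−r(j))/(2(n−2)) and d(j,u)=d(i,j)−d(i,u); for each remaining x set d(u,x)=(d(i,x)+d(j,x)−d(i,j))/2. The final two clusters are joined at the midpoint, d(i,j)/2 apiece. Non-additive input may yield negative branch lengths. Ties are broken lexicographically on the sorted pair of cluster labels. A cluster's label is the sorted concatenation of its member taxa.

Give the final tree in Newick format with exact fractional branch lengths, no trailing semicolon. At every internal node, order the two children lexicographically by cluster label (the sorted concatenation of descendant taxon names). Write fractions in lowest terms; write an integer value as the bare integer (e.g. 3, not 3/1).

step 1: merge (M,V) at d=11, Q=-216; branch lengths M→7, V→4; new cluster MV
  updated: d(A,MV)=61/2, d(E,MV)=31, d(F,MV)=51/2, d(MV,O)=10
step 2: merge (MV,O) at d=10, Q=-158; branch lengths MV→6, O→4; new cluster MOV
  updated: d(A,MOV)=85/4, d(E,MOV)=59/2, d(F,MOV)=73/4
step 3: merge (A,MOV) at d=85/4, Q=-319/4; branch lengths A→107/16, MOV→233/16; new cluster AMOV
  updated: d(AMOV,E)=145/8, d(AMOV,F)=1/2
step 4: merge (AMOV,E) at d=145/8, Q=-229/8; branch lengths AMOV→69/16, E→221/16; new cluster AEMOV
  updated: d(AEMOV,F)=-61/16
step 5: merge (AEMOV,F) at d=-61/16; branch lengths AEMOV→-61/32, F→-61/32; new cluster AEFMOV
final tree: (((A:107/16,((M:7,V:4):6,O:4):233/16):69/16,E:221/16):-61/32,F:-61/32)
total length: 905/16

(((A:107/16,((M:7,V:4):6,O:4):233/16):69/16,E:221/16):-61/32,F:-61/32)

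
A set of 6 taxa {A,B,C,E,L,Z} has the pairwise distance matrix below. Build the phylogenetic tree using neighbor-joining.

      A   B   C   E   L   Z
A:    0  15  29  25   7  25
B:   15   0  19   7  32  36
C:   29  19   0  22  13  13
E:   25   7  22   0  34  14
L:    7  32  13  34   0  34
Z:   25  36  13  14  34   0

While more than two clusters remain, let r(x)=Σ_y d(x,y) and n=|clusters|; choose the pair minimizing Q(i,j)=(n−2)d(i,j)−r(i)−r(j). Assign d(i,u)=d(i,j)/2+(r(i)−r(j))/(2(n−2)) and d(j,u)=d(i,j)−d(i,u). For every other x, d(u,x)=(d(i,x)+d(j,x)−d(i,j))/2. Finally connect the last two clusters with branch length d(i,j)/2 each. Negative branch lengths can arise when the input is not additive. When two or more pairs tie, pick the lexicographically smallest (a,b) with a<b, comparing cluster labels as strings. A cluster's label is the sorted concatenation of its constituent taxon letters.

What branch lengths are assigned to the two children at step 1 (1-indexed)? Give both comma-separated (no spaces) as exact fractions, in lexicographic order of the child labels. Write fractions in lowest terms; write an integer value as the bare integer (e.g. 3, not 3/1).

9/8,47/8

1. join A+L (d=7, Q=-193) ⇒ AL; edges |A|=9/8, |L|=47/8
  updated: d(AL,B)=20, d(AL,C)=35/2, d(AL,E)=26, d(AL,Z)=26
2. join B+E (d=7, Q=-130) ⇒ BE; edges |B|=17/3, |E|=4/3
  updated: d(AL,BE)=39/2, d(BE,C)=17, d(BE,Z)=43/2
3. join AL+BE (d=39/2, Q=-82) ⇒ ABEL; edges |AL|=11, |BE|=17/2
  updated: d(ABEL,C)=15/2, d(ABEL,Z)=14
4. join ABEL+C (d=15/2, Q=-69/2) ⇒ ABCEL; edges |ABEL|=17/4, |C|=13/4
  updated: d(ABCEL,Z)=39/4
5. join ABCEL+Z (d=39/4) ⇒ ABCELZ; edges |ABCEL|=39/8, |Z|=39/8
final tree: ((((A:9/8,L:47/8):11,(B:17/3,E:4/3):17/2):17/4,C:13/4):39/8,Z:39/8)
total length: 203/4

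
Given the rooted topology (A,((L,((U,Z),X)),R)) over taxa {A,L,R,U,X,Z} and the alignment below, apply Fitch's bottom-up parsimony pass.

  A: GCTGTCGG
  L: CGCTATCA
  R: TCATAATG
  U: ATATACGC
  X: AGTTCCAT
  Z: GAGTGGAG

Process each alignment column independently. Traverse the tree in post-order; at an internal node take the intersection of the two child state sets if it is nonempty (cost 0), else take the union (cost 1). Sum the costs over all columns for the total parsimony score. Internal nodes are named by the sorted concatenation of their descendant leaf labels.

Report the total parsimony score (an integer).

25

[col 0] UZ: children U:{A}, Z:{G} ∪→ {A,G}; cost 1
[col 0] UXZ: children UZ:{A,G}, X:{A} ∩→ {A}; cost 0
[col 0] LUXZ: children L:{C}, UXZ:{A} ∪→ {A,C}; cost 1
[col 0] LRUXZ: children LUXZ:{A,C}, R:{T} ∪→ {A,C,T}; cost 1
[col 0] ALRUXZ: children A:{G}, LRUXZ:{A,C,T} ∪→ {A,C,G,T}; cost 1
[col 1] UZ: children U:{T}, Z:{A} ∪→ {A,T}; cost 1
[col 1] UXZ: children UZ:{A,T}, X:{G} ∪→ {A,G,T}; cost 1
[col 1] LUXZ: children L:{G}, UXZ:{A,G,T} ∩→ {G}; cost 0
[col 1] LRUXZ: children LUXZ:{G}, R:{C} ∪→ {C,G}; cost 1
[col 1] ALRUXZ: children A:{C}, LRUXZ:{C,G} ∩→ {C}; cost 0
[col 2] UZ: children U:{A}, Z:{G} ∪→ {A,G}; cost 1
[col 2] UXZ: children UZ:{A,G}, X:{T} ∪→ {A,G,T}; cost 1
[col 2] LUXZ: children L:{C}, UXZ:{A,G,T} ∪→ {A,C,G,T}; cost 1
[col 2] LRUXZ: children LUXZ:{A,C,G,T}, R:{A} ∩→ {A}; cost 0
[col 2] ALRUXZ: children A:{T}, LRUXZ:{A} ∪→ {A,T}; cost 1
[col 3] UZ: children U:{T}, Z:{T} ∩→ {T}; cost 0
[col 3] UXZ: children UZ:{T}, X:{T} ∩→ {T}; cost 0
[col 3] LUXZ: children L:{T}, UXZ:{T} ∩→ {T}; cost 0
[col 3] LRUXZ: children LUXZ:{T}, R:{T} ∩→ {T}; cost 0
[col 3] ALRUXZ: children A:{G}, LRUXZ:{T} ∪→ {G,T}; cost 1
[col 4] UZ: children U:{A}, Z:{G} ∪→ {A,G}; cost 1
[col 4] UXZ: children UZ:{A,G}, X:{C} ∪→ {A,C,G}; cost 1
[col 4] LUXZ: children L:{A}, UXZ:{A,C,G} ∩→ {A}; cost 0
[col 4] LRUXZ: children LUXZ:{A}, R:{A} ∩→ {A}; cost 0
[col 4] ALRUXZ: children A:{T}, LRUXZ:{A} ∪→ {A,T}; cost 1
[col 5] UZ: children U:{C}, Z:{G} ∪→ {C,G}; cost 1
[col 5] UXZ: children UZ:{C,G}, X:{C} ∩→ {C}; cost 0
[col 5] LUXZ: children L:{T}, UXZ:{C} ∪→ {C,T}; cost 1
[col 5] LRUXZ: children LUXZ:{C,T}, R:{A} ∪→ {A,C,T}; cost 1
[col 5] ALRUXZ: children A:{C}, LRUXZ:{A,C,T} ∩→ {C}; cost 0
[col 6] UZ: children U:{G}, Z:{A} ∪→ {A,G}; cost 1
[col 6] UXZ: children UZ:{A,G}, X:{A} ∩→ {A}; cost 0
[col 6] LUXZ: children L:{C}, UXZ:{A} ∪→ {A,C}; cost 1
[col 6] LRUXZ: children LUXZ:{A,C}, R:{T} ∪→ {A,C,T}; cost 1
[col 6] ALRUXZ: children A:{G}, LRUXZ:{A,C,T} ∪→ {A,C,G,T}; cost 1
[col 7] UZ: children U:{C}, Z:{G} ∪→ {C,G}; cost 1
[col 7] UXZ: children UZ:{C,G}, X:{T} ∪→ {C,G,T}; cost 1
[col 7] LUXZ: children L:{A}, UXZ:{C,G,T} ∪→ {A,C,G,T}; cost 1
[col 7] LRUXZ: children LUXZ:{A,C,G,T}, R:{G} ∩→ {G}; cost 0
[col 7] ALRUXZ: children A:{G}, LRUXZ:{G} ∩→ {G}; cost 0
per-site changes: [4, 3, 4, 1, 3, 3, 4, 3]; total = 25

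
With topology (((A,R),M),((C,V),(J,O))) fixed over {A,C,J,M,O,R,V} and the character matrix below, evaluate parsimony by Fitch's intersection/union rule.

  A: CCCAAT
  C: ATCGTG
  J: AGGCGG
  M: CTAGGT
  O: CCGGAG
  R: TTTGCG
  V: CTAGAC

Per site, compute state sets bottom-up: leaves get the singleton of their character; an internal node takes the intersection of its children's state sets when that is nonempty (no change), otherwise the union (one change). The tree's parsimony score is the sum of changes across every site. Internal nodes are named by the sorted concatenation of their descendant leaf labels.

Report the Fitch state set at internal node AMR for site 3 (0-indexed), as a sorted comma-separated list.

G

[col 0] AR: children A:{C}, R:{T} ∪→ {C,T}; cost 1
[col 0] AMR: children AR:{C,T}, M:{C} ∩→ {C}; cost 0
[col 0] CV: children C:{A}, V:{C} ∪→ {A,C}; cost 1
[col 0] JO: children J:{A}, O:{C} ∪→ {A,C}; cost 1
[col 0] CJOV: children CV:{A,C}, JO:{A,C} ∩→ {A,C}; cost 0
[col 0] ACJMORV: children AMR:{C}, CJOV:{A,C} ∩→ {C}; cost 0
[col 1] AR: children A:{C}, R:{T} ∪→ {C,T}; cost 1
[col 1] AMR: children AR:{C,T}, M:{T} ∩→ {T}; cost 0
[col 1] CV: children C:{T}, V:{T} ∩→ {T}; cost 0
[col 1] JO: children J:{G}, O:{C} ∪→ {C,G}; cost 1
[col 1] CJOV: children CV:{T}, JO:{C,G} ∪→ {C,G,T}; cost 1
[col 1] ACJMORV: children AMR:{T}, CJOV:{C,G,T} ∩→ {T}; cost 0
[col 2] AR: children A:{C}, R:{T} ∪→ {C,T}; cost 1
[col 2] AMR: children AR:{C,T}, M:{A} ∪→ {A,C,T}; cost 1
[col 2] CV: children C:{C}, V:{A} ∪→ {A,C}; cost 1
[col 2] JO: children J:{G}, O:{G} ∩→ {G}; cost 0
[col 2] CJOV: children CV:{A,C}, JO:{G} ∪→ {A,C,G}; cost 1
[col 2] ACJMORV: children AMR:{A,C,T}, CJOV:{A,C,G} ∩→ {A,C}; cost 0
[col 3] AR: children A:{A}, R:{G} ∪→ {A,G}; cost 1
[col 3] AMR: children AR:{A,G}, M:{G} ∩→ {G}; cost 0
[col 3] CV: children C:{G}, V:{G} ∩→ {G}; cost 0
[col 3] JO: children J:{C}, O:{G} ∪→ {C,G}; cost 1
[col 3] CJOV: children CV:{G}, JO:{C,G} ∩→ {G}; cost 0
[col 3] ACJMORV: children AMR:{G}, CJOV:{G} ∩→ {G}; cost 0
[col 4] AR: children A:{A}, R:{C} ∪→ {A,C}; cost 1
[col 4] AMR: children AR:{A,C}, M:{G} ∪→ {A,C,G}; cost 1
[col 4] CV: children C:{T}, V:{A} ∪→ {A,T}; cost 1
[col 4] JO: children J:{G}, O:{A} ∪→ {A,G}; cost 1
[col 4] CJOV: children CV:{A,T}, JO:{A,G} ∩→ {A}; cost 0
[col 4] ACJMORV: children AMR:{A,C,G}, CJOV:{A} ∩→ {A}; cost 0
[col 5] AR: children A:{T}, R:{G} ∪→ {G,T}; cost 1
[col 5] AMR: children AR:{G,T}, M:{T} ∩→ {T}; cost 0
[col 5] CV: children C:{G}, V:{C} ∪→ {C,G}; cost 1
[col 5] JO: children J:{G}, O:{G} ∩→ {G}; cost 0
[col 5] CJOV: children CV:{C,G}, JO:{G} ∩→ {G}; cost 0
[col 5] ACJMORV: children AMR:{T}, CJOV:{G} ∪→ {G,T}; cost 1
per-site changes: [3, 3, 4, 2, 4, 3]; total = 19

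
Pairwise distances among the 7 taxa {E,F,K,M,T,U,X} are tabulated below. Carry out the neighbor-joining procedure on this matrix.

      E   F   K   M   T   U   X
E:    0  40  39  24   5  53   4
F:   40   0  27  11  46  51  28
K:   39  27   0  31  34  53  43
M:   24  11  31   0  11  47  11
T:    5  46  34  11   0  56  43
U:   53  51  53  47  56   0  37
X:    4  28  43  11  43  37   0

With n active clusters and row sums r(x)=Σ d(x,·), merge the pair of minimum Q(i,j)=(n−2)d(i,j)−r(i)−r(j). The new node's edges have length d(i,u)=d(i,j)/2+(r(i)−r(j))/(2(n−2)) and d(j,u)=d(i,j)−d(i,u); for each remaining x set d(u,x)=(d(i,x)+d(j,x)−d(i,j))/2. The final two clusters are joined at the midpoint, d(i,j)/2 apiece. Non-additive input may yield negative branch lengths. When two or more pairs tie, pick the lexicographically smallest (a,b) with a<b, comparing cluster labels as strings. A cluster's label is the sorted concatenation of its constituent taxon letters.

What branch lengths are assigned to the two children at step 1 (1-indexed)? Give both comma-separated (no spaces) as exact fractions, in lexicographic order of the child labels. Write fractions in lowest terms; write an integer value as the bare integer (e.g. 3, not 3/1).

-1/2,11/2

1. join E+T (d=5, Q=-335) ⇒ ET; edges |E|=-1/2, |T|=11/2
  updated: d(ET,F)=81/2, d(ET,K)=34, d(ET,M)=15, d(ET,U)=52, d(ET,X)=21
2. join F+K (d=27, Q=-475/2) ⇒ FK; edges |F|=155/16, |K|=277/16
  updated: d(ET,FK)=95/4, d(FK,M)=15/2, d(FK,U)=77/2, d(FK,X)=22
3. join U+X (d=37, Q=-309/2) ⇒ UX; edges |U|=389/12, |X|=55/12
  updated: d(ET,UX)=18, d(FK,UX)=47/4, d(M,UX)=21/2
4. join ET+UX (d=18, Q=-61) ⇒ ETUX; edges |ET|=105/8, |UX|=39/8
  updated: d(ETUX,FK)=35/4, d(ETUX,M)=15/4
5. join ETUX+FK (d=35/4, Q=-20) ⇒ EFKTUX; edges |ETUX|=5/2, |FK|=25/4
  updated: d(EFKTUX,M)=5/4
6. join EFKTUX+M (d=5/4) ⇒ EFKMTUX; edges |EFKTUX|=5/8, |M|=5/8
final tree: ((((E:-1/2,T:11/2):105/8,(U:389/12,X:55/12):39/8):5/2,(F:155/16,K:277/16):25/4):5/8,M:5/8)
total length: 97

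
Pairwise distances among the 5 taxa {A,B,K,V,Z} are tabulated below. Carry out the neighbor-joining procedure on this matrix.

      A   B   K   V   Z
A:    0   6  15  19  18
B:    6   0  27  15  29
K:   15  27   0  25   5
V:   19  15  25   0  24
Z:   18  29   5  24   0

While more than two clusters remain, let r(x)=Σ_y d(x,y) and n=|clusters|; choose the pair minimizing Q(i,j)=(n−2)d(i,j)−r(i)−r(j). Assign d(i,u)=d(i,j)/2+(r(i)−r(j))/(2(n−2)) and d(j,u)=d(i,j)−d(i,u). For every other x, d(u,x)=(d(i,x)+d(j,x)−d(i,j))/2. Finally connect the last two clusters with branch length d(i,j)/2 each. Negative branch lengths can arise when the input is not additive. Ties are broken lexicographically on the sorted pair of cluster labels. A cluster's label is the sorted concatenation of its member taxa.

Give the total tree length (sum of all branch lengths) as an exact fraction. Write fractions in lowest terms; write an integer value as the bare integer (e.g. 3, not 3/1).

1. join K+Z (d=5, Q=-133) ⇒ KZ; edges |K|=11/6, |Z|=19/6
  updated: d(A,KZ)=14, d(B,KZ)=51/2, d(KZ,V)=22
2. join A+B (d=6, Q=-147/2) ⇒ AB; edges |A|=9/8, |B|=39/8
  updated: d(AB,KZ)=67/4, d(AB,V)=14
3. join AB+KZ (d=67/4, Q=-211/4) ⇒ ABKZ; edges |AB|=35/8, |KZ|=99/8
  updated: d(ABKZ,V)=77/8
4. join ABKZ+V (d=77/8) ⇒ ABKVZ; edges |ABKZ|=77/16, |V|=77/16
final tree: (((A:9/8,B:39/8):35/8,(K:11/6,Z:19/6):99/8):77/16,V:77/16)
total length: 299/8

299/8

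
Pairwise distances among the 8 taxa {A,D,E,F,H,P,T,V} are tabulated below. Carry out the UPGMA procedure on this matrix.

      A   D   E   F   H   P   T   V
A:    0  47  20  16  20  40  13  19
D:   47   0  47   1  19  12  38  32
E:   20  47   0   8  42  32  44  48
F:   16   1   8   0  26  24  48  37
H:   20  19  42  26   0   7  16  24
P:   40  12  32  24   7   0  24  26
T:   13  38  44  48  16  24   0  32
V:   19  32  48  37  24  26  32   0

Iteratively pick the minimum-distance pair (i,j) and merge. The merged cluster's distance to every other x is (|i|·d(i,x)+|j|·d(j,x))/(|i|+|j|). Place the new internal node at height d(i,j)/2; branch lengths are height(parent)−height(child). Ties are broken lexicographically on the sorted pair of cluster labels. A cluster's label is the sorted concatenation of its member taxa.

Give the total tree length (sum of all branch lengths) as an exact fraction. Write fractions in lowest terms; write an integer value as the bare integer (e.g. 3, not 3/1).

step 1: merge (D,F) at d=1; branch lengths D→1/2, F→1/2; new cluster DF
  updated: d(A,DF)=63/2, d(DF,E)=55/2, d(DF,H)=45/2, d(DF,P)=18, d(DF,T)=43, d(DF,V)=69/2
step 2: merge (H,P) at d=7; branch lengths H→7/2, P→7/2; new cluster HP
  updated: d(A,HP)=30, d(DF,HP)=81/4, d(E,HP)=37, d(HP,T)=20, d(HP,V)=25
step 3: merge (A,T) at d=13; branch lengths A→13/2, T→13/2; new cluster AT
  updated: d(AT,DF)=149/4, d(AT,E)=32, d(AT,HP)=25, d(AT,V)=51/2
step 4: merge (DF,HP) at d=81/4; branch lengths DF→77/8, HP→53/8; new cluster DFHP
  updated: d(AT,DFHP)=249/8, d(DFHP,E)=129/4, d(DFHP,V)=119/4
step 5: merge (AT,V) at d=51/2; branch lengths AT→25/4, V→51/4; new cluster ATV
  updated: d(ATV,DFHP)=92/3, d(ATV,E)=112/3
step 6: merge (ATV,DFHP) at d=92/3; branch lengths ATV→31/12, DFHP→125/24; new cluster ADFHPTV
  updated: d(ADFHPTV,E)=241/7
step 7: merge (ADFHPTV,E) at d=241/7; branch lengths ADFHPTV→79/42, E→241/14; new cluster ADEFHPTV
final tree: ((((A:13/2,T:13/2):25/4,V:51/4):31/12,((D:1/2,F:1/2):77/8,(H:7/2,P:7/2):53/8):125/24):79/42,E:241/14)
total length: 13967/168

13967/168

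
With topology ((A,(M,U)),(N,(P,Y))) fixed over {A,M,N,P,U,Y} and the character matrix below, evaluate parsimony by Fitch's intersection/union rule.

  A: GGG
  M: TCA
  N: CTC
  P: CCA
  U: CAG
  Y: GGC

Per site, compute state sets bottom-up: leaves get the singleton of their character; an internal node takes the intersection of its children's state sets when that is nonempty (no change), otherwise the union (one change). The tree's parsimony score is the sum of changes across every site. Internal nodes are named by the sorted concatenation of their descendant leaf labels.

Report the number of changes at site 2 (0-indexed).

MU@0: {T} ∪ {C} = {C,T} (union, +1)
AMU@0: {G} ∪ {C,T} = {C,G,T} (union, +1)
PY@0: {C} ∪ {G} = {C,G} (union, +1)
NPY@0: {C} ∩ {C,G} = {C} (intersection, +0)
AMNPUY@0: {C,G,T} ∩ {C} = {C} (intersection, +0)
MU@1: {C} ∪ {A} = {A,C} (union, +1)
AMU@1: {G} ∪ {A,C} = {A,C,G} (union, +1)
PY@1: {C} ∪ {G} = {C,G} (union, +1)
NPY@1: {T} ∪ {C,G} = {C,G,T} (union, +1)
AMNPUY@1: {A,C,G} ∩ {C,G,T} = {C,G} (intersection, +0)
MU@2: {A} ∪ {G} = {A,G} (union, +1)
AMU@2: {G} ∩ {A,G} = {G} (intersection, +0)
PY@2: {A} ∪ {C} = {A,C} (union, +1)
NPY@2: {C} ∩ {A,C} = {C} (intersection, +0)
AMNPUY@2: {G} ∪ {C} = {C,G} (union, +1)
per-site changes: [3, 4, 3]; total = 10

3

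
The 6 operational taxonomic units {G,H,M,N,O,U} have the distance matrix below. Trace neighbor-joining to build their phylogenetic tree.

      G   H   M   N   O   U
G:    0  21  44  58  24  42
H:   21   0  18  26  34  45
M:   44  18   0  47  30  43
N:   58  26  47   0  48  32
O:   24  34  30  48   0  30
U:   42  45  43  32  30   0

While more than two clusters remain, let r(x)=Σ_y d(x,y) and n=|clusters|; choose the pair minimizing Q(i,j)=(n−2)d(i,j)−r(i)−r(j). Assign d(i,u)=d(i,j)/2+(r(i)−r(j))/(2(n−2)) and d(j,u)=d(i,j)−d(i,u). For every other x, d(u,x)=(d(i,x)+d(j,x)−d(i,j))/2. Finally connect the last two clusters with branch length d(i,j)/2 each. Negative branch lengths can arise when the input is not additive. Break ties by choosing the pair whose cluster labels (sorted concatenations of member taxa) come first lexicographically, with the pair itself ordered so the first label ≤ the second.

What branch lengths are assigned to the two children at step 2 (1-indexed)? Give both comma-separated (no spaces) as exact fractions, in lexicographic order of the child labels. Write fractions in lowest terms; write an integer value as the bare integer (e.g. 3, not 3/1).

14,10

1. join N+U (d=32, Q=-275) ⇒ NU; edges |N|=147/8, |U|=109/8
  updated: d(G,NU)=34, d(H,NU)=39/2, d(M,NU)=29, d(NU,O)=23
2. join G+O (d=24, Q=-162) ⇒ GO; edges |G|=14, |O|=10
  updated: d(GO,H)=31/2, d(GO,M)=25, d(GO,NU)=33/2
3. join GO+NU (d=33/2, Q=-89) ⇒ GNOU; edges |GO|=25/4, |NU|=41/4
  updated: d(GNOU,H)=37/4, d(GNOU,M)=75/4
4. join GNOU+H (d=37/4, Q=-46) ⇒ GHNOU; edges |GNOU|=5, |H|=17/4
  updated: d(GHNOU,M)=55/4
5. join GHNOU+M (d=55/4) ⇒ GHMNOU; edges |GHNOU|=55/8, |M|=55/8
final tree: ((((G:14,O:10):25/4,(N:147/8,U:109/8):41/4):5,H:17/4):55/8,M:55/8)
total length: 191/2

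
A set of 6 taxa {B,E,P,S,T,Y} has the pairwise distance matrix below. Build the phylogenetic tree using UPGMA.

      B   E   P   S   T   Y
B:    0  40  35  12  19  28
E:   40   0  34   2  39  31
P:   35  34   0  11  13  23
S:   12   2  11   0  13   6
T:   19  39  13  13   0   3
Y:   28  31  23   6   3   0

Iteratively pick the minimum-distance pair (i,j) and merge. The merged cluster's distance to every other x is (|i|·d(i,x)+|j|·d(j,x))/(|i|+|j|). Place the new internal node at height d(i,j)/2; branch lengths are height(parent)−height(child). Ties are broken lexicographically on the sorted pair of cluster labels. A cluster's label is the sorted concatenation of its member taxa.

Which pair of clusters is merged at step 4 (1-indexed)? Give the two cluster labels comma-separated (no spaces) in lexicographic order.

ES,PTY

1. join E+S (d=2) ⇒ ES; edges |E|=1, |S|=1
  updated: d(B,ES)=26, d(ES,P)=45/2, d(ES,T)=26, d(ES,Y)=37/2
2. join T+Y (d=3) ⇒ TY; edges |T|=3/2, |Y|=3/2
  updated: d(B,TY)=47/2, d(ES,TY)=89/4, d(P,TY)=18
3. join P+TY (d=18) ⇒ PTY; edges |P|=9, |TY|=15/2
  updated: d(B,PTY)=82/3, d(ES,PTY)=67/3
4. join ES+PTY (d=67/3) ⇒ EPSTY; edges |ES|=61/6, |PTY|=13/6
  updated: d(B,EPSTY)=134/5
5. join B+EPSTY (d=134/5) ⇒ BEPSTY; edges |B|=67/5, |EPSTY|=67/30
final tree: (B:67/5,((E:1,S:1):61/6,(P:9,(T:3/2,Y:3/2):15/2):13/6):67/30)
total length: 742/15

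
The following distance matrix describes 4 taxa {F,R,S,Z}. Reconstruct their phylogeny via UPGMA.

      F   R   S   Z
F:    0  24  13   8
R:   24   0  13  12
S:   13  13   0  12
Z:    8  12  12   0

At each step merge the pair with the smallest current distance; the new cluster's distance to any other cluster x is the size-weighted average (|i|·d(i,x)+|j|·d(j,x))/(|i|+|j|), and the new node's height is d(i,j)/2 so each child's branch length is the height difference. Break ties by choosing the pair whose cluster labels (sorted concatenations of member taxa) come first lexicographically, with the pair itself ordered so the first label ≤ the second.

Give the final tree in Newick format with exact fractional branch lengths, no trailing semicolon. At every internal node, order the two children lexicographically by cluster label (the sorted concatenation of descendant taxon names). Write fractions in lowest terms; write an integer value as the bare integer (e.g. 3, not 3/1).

1. join F+Z (d=8) ⇒ FZ; edges |F|=4, |Z|=4
  updated: d(FZ,R)=18, d(FZ,S)=25/2
2. join FZ+S (d=25/2) ⇒ FSZ; edges |FZ|=9/4, |S|=25/4
  updated: d(FSZ,R)=49/3
3. join FSZ+R (d=49/3) ⇒ FRSZ; edges |FSZ|=23/12, |R|=49/6
final tree: (((F:4,Z:4):9/4,S:25/4):23/12,R:49/6)
total length: 319/12

(((F:4,Z:4):9/4,S:25/4):23/12,R:49/6)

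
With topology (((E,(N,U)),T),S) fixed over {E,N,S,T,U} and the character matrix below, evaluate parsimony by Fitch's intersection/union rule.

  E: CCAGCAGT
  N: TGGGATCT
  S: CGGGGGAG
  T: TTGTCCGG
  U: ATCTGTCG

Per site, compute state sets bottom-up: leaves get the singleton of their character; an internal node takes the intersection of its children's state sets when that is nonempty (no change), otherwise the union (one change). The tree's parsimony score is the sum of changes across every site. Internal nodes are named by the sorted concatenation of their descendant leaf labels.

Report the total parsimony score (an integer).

20

site 0, node NU: N={T} ∪ U={A} → {A,T} (+1)
site 0, node ENU: E={C} ∪ NU={A,T} → {A,C,T} (+1)
site 0, node ENTU: ENU={A,C,T} ∩ T={T} → {T} (+0)
site 0, node ENSTU: ENTU={T} ∪ S={C} → {C,T} (+1)
site 1, node NU: N={G} ∪ U={T} → {G,T} (+1)
site 1, node ENU: E={C} ∪ NU={G,T} → {C,G,T} (+1)
site 1, node ENTU: ENU={C,G,T} ∩ T={T} → {T} (+0)
site 1, node ENSTU: ENTU={T} ∪ S={G} → {G,T} (+1)
site 2, node NU: N={G} ∪ U={C} → {C,G} (+1)
site 2, node ENU: E={A} ∪ NU={C,G} → {A,C,G} (+1)
site 2, node ENTU: ENU={A,C,G} ∩ T={G} → {G} (+0)
site 2, node ENSTU: ENTU={G} ∩ S={G} → {G} (+0)
site 3, node NU: N={G} ∪ U={T} → {G,T} (+1)
site 3, node ENU: E={G} ∩ NU={G,T} → {G} (+0)
site 3, node ENTU: ENU={G} ∪ T={T} → {G,T} (+1)
site 3, node ENSTU: ENTU={G,T} ∩ S={G} → {G} (+0)
site 4, node NU: N={A} ∪ U={G} → {A,G} (+1)
site 4, node ENU: E={C} ∪ NU={A,G} → {A,C,G} (+1)
site 4, node ENTU: ENU={A,C,G} ∩ T={C} → {C} (+0)
site 4, node ENSTU: ENTU={C} ∪ S={G} → {C,G} (+1)
site 5, node NU: N={T} ∩ U={T} → {T} (+0)
site 5, node ENU: E={A} ∪ NU={T} → {A,T} (+1)
site 5, node ENTU: ENU={A,T} ∪ T={C} → {A,C,T} (+1)
site 5, node ENSTU: ENTU={A,C,T} ∪ S={G} → {A,C,G,T} (+1)
site 6, node NU: N={C} ∩ U={C} → {C} (+0)
site 6, node ENU: E={G} ∪ NU={C} → {C,G} (+1)
site 6, node ENTU: ENU={C,G} ∩ T={G} → {G} (+0)
site 6, node ENSTU: ENTU={G} ∪ S={A} → {A,G} (+1)
site 7, node NU: N={T} ∪ U={G} → {G,T} (+1)
site 7, node ENU: E={T} ∩ NU={G,T} → {T} (+0)
site 7, node ENTU: ENU={T} ∪ T={G} → {G,T} (+1)
site 7, node ENSTU: ENTU={G,T} ∩ S={G} → {G} (+0)
per-site changes: [3, 3, 2, 2, 3, 3, 2, 2]; total = 20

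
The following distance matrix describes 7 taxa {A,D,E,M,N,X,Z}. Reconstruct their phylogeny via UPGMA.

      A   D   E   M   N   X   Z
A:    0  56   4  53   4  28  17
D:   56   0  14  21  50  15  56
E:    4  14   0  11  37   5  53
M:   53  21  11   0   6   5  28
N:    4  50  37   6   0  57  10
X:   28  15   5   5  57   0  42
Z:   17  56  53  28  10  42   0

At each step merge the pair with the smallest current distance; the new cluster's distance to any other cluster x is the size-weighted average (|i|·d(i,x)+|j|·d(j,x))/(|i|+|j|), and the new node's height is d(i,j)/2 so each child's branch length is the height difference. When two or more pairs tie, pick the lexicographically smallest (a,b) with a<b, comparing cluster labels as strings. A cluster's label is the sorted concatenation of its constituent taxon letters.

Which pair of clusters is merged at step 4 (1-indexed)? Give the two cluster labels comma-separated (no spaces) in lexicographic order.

D,MX

1. join A+E (d=4) ⇒ AE; edges |A|=2, |E|=2
  updated: d(AE,D)=35, d(AE,M)=32, d(AE,N)=41/2, d(AE,X)=33/2, d(AE,Z)=35
2. join M+X (d=5) ⇒ MX; edges |M|=5/2, |X|=5/2
  updated: d(AE,MX)=97/4, d(D,MX)=18, d(MX,N)=63/2, d(MX,Z)=35
3. join N+Z (d=10) ⇒ NZ; edges |N|=5, |Z|=5
  updated: d(AE,NZ)=111/4, d(D,NZ)=53, d(MX,NZ)=133/4
4. join D+MX (d=18) ⇒ DMX; edges |D|=9, |MX|=13/2
  updated: d(AE,DMX)=167/6, d(DMX,NZ)=239/6
5. join AE+NZ (d=111/4) ⇒ AENZ; edges |AE|=95/8, |NZ|=71/8
  updated: d(AENZ,DMX)=203/6
6. join AENZ+DMX (d=203/6) ⇒ ADEMNXZ; edges |AENZ|=73/24, |DMX|=95/12
final tree: (((A:2,E:2):95/8,(N:5,Z:5):71/8):73/24,(D:9,(M:5/2,X:5/2):13/2):95/12)
total length: 1589/24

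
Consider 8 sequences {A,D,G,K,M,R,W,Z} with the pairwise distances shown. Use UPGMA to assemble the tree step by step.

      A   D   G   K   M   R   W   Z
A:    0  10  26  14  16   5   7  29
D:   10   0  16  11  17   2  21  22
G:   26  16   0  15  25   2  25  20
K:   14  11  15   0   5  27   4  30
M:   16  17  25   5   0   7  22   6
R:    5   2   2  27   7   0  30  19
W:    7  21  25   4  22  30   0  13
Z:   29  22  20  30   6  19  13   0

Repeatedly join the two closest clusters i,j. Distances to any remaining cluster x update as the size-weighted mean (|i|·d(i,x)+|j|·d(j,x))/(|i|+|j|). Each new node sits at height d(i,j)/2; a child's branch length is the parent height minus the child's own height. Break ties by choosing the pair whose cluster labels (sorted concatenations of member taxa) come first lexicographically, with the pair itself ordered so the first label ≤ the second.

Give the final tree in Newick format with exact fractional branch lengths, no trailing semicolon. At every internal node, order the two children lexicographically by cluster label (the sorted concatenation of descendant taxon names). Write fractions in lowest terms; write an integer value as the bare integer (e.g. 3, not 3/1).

(((A:15/4,(D:1,R:1):11/4):43/12,G:22/3):211/96,((K:2,W:2):27/4,(M:3,Z:3):23/4):25/32)

1. join D+R (d=2) ⇒ DR; edges |D|=1, |R|=1
  updated: d(A,DR)=15/2, d(DR,G)=9, d(DR,K)=19, d(DR,M)=12, d(DR,W)=51/2, d(DR,Z)=41/2
2. join K+W (d=4) ⇒ KW; edges |K|=2, |W|=2
  updated: d(A,KW)=21/2, d(DR,KW)=89/4, d(G,KW)=20, d(KW,M)=27/2, d(KW,Z)=43/2
3. join M+Z (d=6) ⇒ MZ; edges |M|=3, |Z|=3
  updated: d(A,MZ)=45/2, d(DR,MZ)=65/4, d(G,MZ)=45/2, d(KW,MZ)=35/2
4. join A+DR (d=15/2) ⇒ ADR; edges |A|=15/4, |DR|=11/4
  updated: d(ADR,G)=44/3, d(ADR,KW)=55/3, d(ADR,MZ)=55/3
5. join ADR+G (d=44/3) ⇒ ADGR; edges |ADR|=43/12, |G|=22/3
  updated: d(ADGR,KW)=75/4, d(ADGR,MZ)=155/8
6. join KW+MZ (d=35/2) ⇒ KMWZ; edges |KW|=27/4, |MZ|=23/4
  updated: d(ADGR,KMWZ)=305/16
7. join ADGR+KMWZ (d=305/16) ⇒ ADGKMRWZ; edges |ADGR|=211/96, |KMWZ|=25/32
final tree: (((A:15/4,(D:1,R:1):11/4):43/12,G:22/3):211/96,((K:2,W:2):27/4,(M:3,Z:3):23/4):25/32)
total length: 2155/48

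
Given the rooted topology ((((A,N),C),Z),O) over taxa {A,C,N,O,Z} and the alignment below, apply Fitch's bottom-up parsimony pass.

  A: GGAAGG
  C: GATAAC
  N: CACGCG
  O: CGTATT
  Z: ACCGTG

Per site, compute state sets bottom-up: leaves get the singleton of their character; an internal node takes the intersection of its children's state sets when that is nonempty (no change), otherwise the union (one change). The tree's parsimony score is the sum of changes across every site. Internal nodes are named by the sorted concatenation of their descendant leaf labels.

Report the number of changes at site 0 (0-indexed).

site 0, node AN: A={G} ∪ N={C} → {C,G} (+1)
site 0, node ACN: AN={C,G} ∩ C={G} → {G} (+0)
site 0, node ACNZ: ACN={G} ∪ Z={A} → {A,G} (+1)
site 0, node ACNOZ: ACNZ={A,G} ∪ O={C} → {A,C,G} (+1)
site 1, node AN: A={G} ∪ N={A} → {A,G} (+1)
site 1, node ACN: AN={A,G} ∩ C={A} → {A} (+0)
site 1, node ACNZ: ACN={A} ∪ Z={C} → {A,C} (+1)
site 1, node ACNOZ: ACNZ={A,C} ∪ O={G} → {A,C,G} (+1)
site 2, node AN: A={A} ∪ N={C} → {A,C} (+1)
site 2, node ACN: AN={A,C} ∪ C={T} → {A,C,T} (+1)
site 2, node ACNZ: ACN={A,C,T} ∩ Z={C} → {C} (+0)
site 2, node ACNOZ: ACNZ={C} ∪ O={T} → {C,T} (+1)
site 3, node AN: A={A} ∪ N={G} → {A,G} (+1)
site 3, node ACN: AN={A,G} ∩ C={A} → {A} (+0)
site 3, node ACNZ: ACN={A} ∪ Z={G} → {A,G} (+1)
site 3, node ACNOZ: ACNZ={A,G} ∩ O={A} → {A} (+0)
site 4, node AN: A={G} ∪ N={C} → {C,G} (+1)
site 4, node ACN: AN={C,G} ∪ C={A} → {A,C,G} (+1)
site 4, node ACNZ: ACN={A,C,G} ∪ Z={T} → {A,C,G,T} (+1)
site 4, node ACNOZ: ACNZ={A,C,G,T} ∩ O={T} → {T} (+0)
site 5, node AN: A={G} ∩ N={G} → {G} (+0)
site 5, node ACN: AN={G} ∪ C={C} → {C,G} (+1)
site 5, node ACNZ: ACN={C,G} ∩ Z={G} → {G} (+0)
site 5, node ACNOZ: ACNZ={G} ∪ O={T} → {G,T} (+1)
per-site changes: [3, 3, 3, 2, 3, 2]; total = 16

3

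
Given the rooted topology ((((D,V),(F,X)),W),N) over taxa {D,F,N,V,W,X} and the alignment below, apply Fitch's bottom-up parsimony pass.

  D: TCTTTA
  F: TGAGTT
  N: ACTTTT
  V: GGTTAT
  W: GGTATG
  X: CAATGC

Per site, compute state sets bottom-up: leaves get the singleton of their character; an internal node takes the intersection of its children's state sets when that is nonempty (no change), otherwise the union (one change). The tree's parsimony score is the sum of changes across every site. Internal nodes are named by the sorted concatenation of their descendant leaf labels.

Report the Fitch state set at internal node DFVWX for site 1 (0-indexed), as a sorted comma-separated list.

[col 0] DV: children D:{T}, V:{G} ∪→ {G,T}; cost 1
[col 0] FX: children F:{T}, X:{C} ∪→ {C,T}; cost 1
[col 0] DFVX: children DV:{G,T}, FX:{C,T} ∩→ {T}; cost 0
[col 0] DFVWX: children DFVX:{T}, W:{G} ∪→ {G,T}; cost 1
[col 0] DFNVWX: children DFVWX:{G,T}, N:{A} ∪→ {A,G,T}; cost 1
[col 1] DV: children D:{C}, V:{G} ∪→ {C,G}; cost 1
[col 1] FX: children F:{G}, X:{A} ∪→ {A,G}; cost 1
[col 1] DFVX: children DV:{C,G}, FX:{A,G} ∩→ {G}; cost 0
[col 1] DFVWX: children DFVX:{G}, W:{G} ∩→ {G}; cost 0
[col 1] DFNVWX: children DFVWX:{G}, N:{C} ∪→ {C,G}; cost 1
[col 2] DV: children D:{T}, V:{T} ∩→ {T}; cost 0
[col 2] FX: children F:{A}, X:{A} ∩→ {A}; cost 0
[col 2] DFVX: children DV:{T}, FX:{A} ∪→ {A,T}; cost 1
[col 2] DFVWX: children DFVX:{A,T}, W:{T} ∩→ {T}; cost 0
[col 2] DFNVWX: children DFVWX:{T}, N:{T} ∩→ {T}; cost 0
[col 3] DV: children D:{T}, V:{T} ∩→ {T}; cost 0
[col 3] FX: children F:{G}, X:{T} ∪→ {G,T}; cost 1
[col 3] DFVX: children DV:{T}, FX:{G,T} ∩→ {T}; cost 0
[col 3] DFVWX: children DFVX:{T}, W:{A} ∪→ {A,T}; cost 1
[col 3] DFNVWX: children DFVWX:{A,T}, N:{T} ∩→ {T}; cost 0
[col 4] DV: children D:{T}, V:{A} ∪→ {A,T}; cost 1
[col 4] FX: children F:{T}, X:{G} ∪→ {G,T}; cost 1
[col 4] DFVX: children DV:{A,T}, FX:{G,T} ∩→ {T}; cost 0
[col 4] DFVWX: children DFVX:{T}, W:{T} ∩→ {T}; cost 0
[col 4] DFNVWX: children DFVWX:{T}, N:{T} ∩→ {T}; cost 0
[col 5] DV: children D:{A}, V:{T} ∪→ {A,T}; cost 1
[col 5] FX: children F:{T}, X:{C} ∪→ {C,T}; cost 1
[col 5] DFVX: children DV:{A,T}, FX:{C,T} ∩→ {T}; cost 0
[col 5] DFVWX: children DFVX:{T}, W:{G} ∪→ {G,T}; cost 1
[col 5] DFNVWX: children DFVWX:{G,T}, N:{T} ∩→ {T}; cost 0
per-site changes: [4, 3, 1, 2, 2, 3]; total = 15

G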